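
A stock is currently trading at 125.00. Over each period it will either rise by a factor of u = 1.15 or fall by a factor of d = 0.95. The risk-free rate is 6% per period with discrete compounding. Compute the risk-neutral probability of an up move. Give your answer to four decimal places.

Risk-neutral probability p = (1 + 0.06 − 0.95)/(1.15 − 0.95) = 0.1100/0.2000 = 0.5500

p = 0.5500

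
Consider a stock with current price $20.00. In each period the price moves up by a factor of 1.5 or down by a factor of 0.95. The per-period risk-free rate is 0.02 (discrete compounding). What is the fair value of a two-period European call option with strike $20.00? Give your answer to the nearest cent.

$2.20

Risk-neutral probability p = (1 + 0.02 − 0.95)/(1.5 − 0.95) = 0.0700/0.5500 = 0.1273
Terminal stock prices: S_uu = 45, S_ud = 28.5, S_dd = 18.05
Terminal payoffs (S − K): max(25, 0) = 25, max(8.5, 0) = 8.5, max(-1.95, 0) = 0
Node u (S = 30): V_u = 1/1.02·[0.1273·25.0000 + 0.8727·8.5000] = 10.3922
Node d (S = 19): V_d = 1/1.02·[0.1273·8.5000 + 0.8727·0.0000] = 1.0606
Node 0 (S = 20): V_0 = 1/1.02·[0.1273·10.3922 + 0.8727·1.0606] = 2.2042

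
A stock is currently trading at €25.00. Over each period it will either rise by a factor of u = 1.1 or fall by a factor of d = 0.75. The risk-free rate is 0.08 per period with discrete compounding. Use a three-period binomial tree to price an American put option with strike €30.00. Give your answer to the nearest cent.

€5.00

Risk-neutral probability p = (1 + 0.08 − 0.75)/(1.1 − 0.75) = 0.3300/0.3500 = 0.9429
Terminal stock prices: S_uuu = 33.28, S_uud = 22.69, S_udd = 15.47, S_ddd = 10.55
Terminal payoffs (K − S): max(-3.275, 0) = 0, max(7.312, 0) = 7.312, max(14.53, 0) = 14.53, max(19.45, 0) = 19.45
Node uu (S = 30.25): continuation = 1/1.08·[0.9429·0.0000 + 0.0571·7.3125] = 0.3869; exercise value = 0.0000 ≤ continuation, so V_uu = 0.3869
Node ud (S = 20.63): continuation = 1/1.08·[0.9429·7.3125 + 0.0571·14.5312] = 7.1528; exercise value = 9.3750 > continuation, so V_ud = 9.3750 (exercise)
Node dd (S = 14.06): continuation = 1/1.08·[0.9429·14.5312 + 0.0571·19.4531] = 13.7153; exercise value = 15.9375 > continuation, so V_dd = 15.9375 (exercise)
Node u (S = 27.5): continuation = 1/1.08·[0.9429·0.3869 + 0.0571·9.3750] = 0.8338; exercise value = 2.5000 > continuation, so V_u = 2.5000 (exercise)
Node d (S = 18.75): continuation = 1/1.08·[0.9429·9.3750 + 0.0571·15.9375] = 9.0278; exercise value = 11.2500 > continuation, so V_d = 11.2500 (exercise)
Node 0 (S = 25): continuation = 1/1.08·[0.9429·2.5000 + 0.0571·11.2500] = 2.7778; exercise value = 5.0000 > continuation, so V_0 = 5.0000 (exercise)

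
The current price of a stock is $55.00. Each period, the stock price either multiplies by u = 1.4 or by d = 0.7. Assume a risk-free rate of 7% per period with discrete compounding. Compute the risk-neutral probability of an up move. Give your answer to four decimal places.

Risk-neutral probability p = (1 + 0.07 − 0.7)/(1.4 − 0.7) = 0.3700/0.7000 = 0.5286

p = 0.5286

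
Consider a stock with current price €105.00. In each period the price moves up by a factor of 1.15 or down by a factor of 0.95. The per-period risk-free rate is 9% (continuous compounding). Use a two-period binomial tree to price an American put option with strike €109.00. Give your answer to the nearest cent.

€4.00

Risk-neutral probability p = (e^0.09 − 0.95)/(1.15 − 0.95) = 0.1442/0.2000 = 0.7209
Terminal stock prices: S_uu = 138.9, S_ud = 114.7, S_dd = 94.76
Terminal payoffs (K − S): max(-29.86, 0) = 0, max(-5.712, 0) = 0, max(14.24, 0) = 14.24
Node u (S = 120.7): continuation = e^(−0.09)·[0.7209·0.0000 + 0.2791·0.0000] = 0.0000; exercise value = 0.0000 ≤ continuation, so V_u = 0.0000
Node d (S = 99.75): continuation = e^(−0.09)·[0.7209·0.0000 + 0.2791·14.2375] = 3.6320; exercise value = 9.2500 > continuation, so V_d = 9.2500 (exercise)
Node 0 (S = 105): continuation = e^(−0.09)·[0.7209·0.0000 + 0.2791·9.2500] = 2.3597; exercise value = 4.0000 > continuation, so V_0 = 4.0000 (exercise)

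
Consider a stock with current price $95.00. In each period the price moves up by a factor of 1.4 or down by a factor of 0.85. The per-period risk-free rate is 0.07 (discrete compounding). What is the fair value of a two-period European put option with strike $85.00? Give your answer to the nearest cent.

$5.14

Risk-neutral probability p = (1 + 0.07 − 0.85)/(1.4 − 0.85) = 0.2200/0.5500 = 0.4000
Terminal stock prices: S_uu = 186.2, S_ud = 113, S_dd = 68.64
Terminal payoffs (K − S): max(-101.2, 0) = 0, max(-28.05, 0) = 0, max(16.36, 0) = 16.36
Node u (S = 133): V_u = 1/1.07·[0.4000·0.0000 + 0.6000·0.0000] = 0.0000
Node d (S = 80.75): V_d = 1/1.07·[0.4000·0.0000 + 0.6000·16.3625] = 9.1752
Node 0 (S = 95): V_0 = 1/1.07·[0.4000·0.0000 + 0.6000·9.1752] = 5.1450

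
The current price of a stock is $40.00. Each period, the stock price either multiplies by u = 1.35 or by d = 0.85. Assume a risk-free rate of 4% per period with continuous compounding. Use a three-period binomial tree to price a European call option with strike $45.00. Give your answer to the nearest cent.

Risk-neutral probability p = (e^0.04 − 0.85)/(1.35 − 0.85) = 0.1908/0.5000 = 0.3816
Terminal stock prices: S_uuu = 98.42, S_uud = 61.97, S_udd = 39.01, S_ddd = 24.56
Terminal payoffs (S − K): max(53.42, 0) = 53.42, max(16.97, 0) = 16.97, max(-5.985, 0) = 0, max(-20.44, 0) = 0
Node uu (S = 72.9): V_uu = e^(−0.04)·[0.3816·53.4150 + 0.6184·16.9650] = 29.6645
Node ud (S = 45.9): V_ud = e^(−0.04)·[0.3816·16.9650 + 0.6184·0.0000] = 6.2204
Node dd (S = 28.9): V_dd = e^(−0.04)·[0.3816·0.0000 + 0.6184·0.0000] = 0.0000
Node u (S = 54): V_u = e^(−0.04)·[0.3816·29.6645 + 0.6184·6.2204] = 14.5724
Node d (S = 34): V_d = e^(−0.04)·[0.3816·6.2204 + 0.6184·0.0000] = 2.2807
Node 0 (S = 40): V_0 = e^(−0.04)·[0.3816·14.5724 + 0.6184·2.2807] = 6.6982

$6.70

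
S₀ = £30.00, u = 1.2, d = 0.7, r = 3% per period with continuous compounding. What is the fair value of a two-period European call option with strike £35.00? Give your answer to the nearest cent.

£3.37

Risk-neutral probability p = (e^0.03 − 0.7)/(1.2 − 0.7) = 0.3305/0.5000 = 0.6609
Terminal stock prices: S_uu = 43.2, S_ud = 25.2, S_dd = 14.7
Terminal payoffs (S − K): max(8.2, 0) = 8.2, max(-9.8, 0) = 0, max(-20.3, 0) = 0
Node u (S = 36): V_u = e^(−0.03)·[0.6609·8.2000 + 0.3391·0.0000] = 5.2593
Node d (S = 21): V_d = e^(−0.03)·[0.6609·0.0000 + 0.3391·0.0000] = 0.0000
Node 0 (S = 30): V_0 = e^(−0.03)·[0.6609·5.2593 + 0.3391·0.0000] = 3.3732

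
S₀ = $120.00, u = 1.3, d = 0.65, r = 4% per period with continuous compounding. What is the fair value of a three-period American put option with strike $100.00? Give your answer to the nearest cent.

Risk-neutral probability p = (e^0.04 − 0.65)/(1.3 − 0.65) = 0.3908/0.6500 = 0.6012
Terminal stock prices: S_uuu = 263.6, S_uud = 131.8, S_udd = 65.91, S_ddd = 32.95
Terminal payoffs (K − S): max(-163.6, 0) = 0, max(-31.82, 0) = 0, max(34.09, 0) = 34.09, max(67.05, 0) = 67.05
Node uu (S = 202.8): continuation = e^(−0.04)·[0.6012·0.0000 + 0.3988·0.0000] = 0.0000; exercise value = 0.0000 ≤ continuation, so V_uu = 0.0000
Node ud (S = 101.4): continuation = e^(−0.04)·[0.6012·0.0000 + 0.3988·34.0900] = 13.0605; exercise value = 0.0000 ≤ continuation, so V_ud = 13.0605
Node dd (S = 50.7): continuation = e^(−0.04)·[0.6012·34.0900 + 0.3988·67.0450] = 45.3789; exercise value = 49.3000 > continuation, so V_dd = 49.3000 (exercise)
Node u (S = 156): continuation = e^(−0.04)·[0.6012·0.0000 + 0.3988·13.0605] = 5.0037; exercise value = 0.0000 ≤ continuation, so V_u = 5.0037
Node d (S = 78): continuation = e^(−0.04)·[0.6012·13.0605 + 0.3988·49.3000] = 26.4324; exercise value = 22.0000 ≤ continuation, so V_d = 26.4324
Node 0 (S = 120): continuation = e^(−0.04)·[0.6012·5.0037 + 0.3988·26.4324] = 13.0172; exercise value = 0.0000 ≤ continuation, so V_0 = 13.0172

$13.02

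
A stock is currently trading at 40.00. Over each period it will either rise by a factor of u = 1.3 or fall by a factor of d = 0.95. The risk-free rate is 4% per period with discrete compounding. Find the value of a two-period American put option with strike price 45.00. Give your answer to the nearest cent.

Risk-neutral probability p = (1 + 0.04 − 0.95)/(1.3 − 0.95) = 0.0900/0.3500 = 0.2571
Terminal stock prices: S_uu = 67.6, S_ud = 49.4, S_dd = 36.1
Terminal payoffs (K − S): max(-22.6, 0) = 0, max(-4.4, 0) = 0, max(8.9, 0) = 8.9
Node u (S = 52): continuation = 1/1.04·[0.2571·0.0000 + 0.7429·0.0000] = 0.0000; exercise value = 0.0000 ≤ continuation, so V_u = 0.0000
Node d (S = 38): continuation = 1/1.04·[0.2571·0.0000 + 0.7429·8.9000] = 6.3571; exercise value = 7.0000 > continuation, so V_d = 7.0000 (exercise)
Node 0 (S = 40): continuation = 1/1.04·[0.2571·0.0000 + 0.7429·7.0000] = 5.0000; exercise value = 5.0000 ≤ continuation, so V_0 = 5.0000

5.00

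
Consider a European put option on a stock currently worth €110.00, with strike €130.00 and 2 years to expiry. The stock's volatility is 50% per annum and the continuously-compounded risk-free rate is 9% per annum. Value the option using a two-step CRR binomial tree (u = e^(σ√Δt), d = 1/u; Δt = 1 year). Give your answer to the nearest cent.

CRR parameters: u = e^(σ√Δt) = e^(0.5·√1) = 1.6487, d = 1/u = 0.6065
Per-period rate: rΔt = 0.09·1 = 0.09, so R = e^0.09 = 1.0942
Risk-neutral probability p = (e^0.09 − 0.6065)/(1.6487 − 0.6065) = 0.4876/1.0422 = 0.4679
Terminal stock prices: S_uu = 299, S_ud = 110, S_dd = 40.47
Terminal payoffs (K − S): max(-169, 0) = 0, max(20, 0) = 20, max(89.53, 0) = 89.53
Node u (S = 181.4): V_u = e^(−0.09)·[0.4679·0.0000 + 0.5321·20.0000] = 9.7260
Node d (S = 66.72): V_d = e^(−0.09)·[0.4679·20.0000 + 0.5321·89.5333] = 52.0927
Node 0 (S = 110): V_0 = e^(−0.09)·[0.4679·9.7260 + 0.5321·52.0927] = 29.4918

€29.49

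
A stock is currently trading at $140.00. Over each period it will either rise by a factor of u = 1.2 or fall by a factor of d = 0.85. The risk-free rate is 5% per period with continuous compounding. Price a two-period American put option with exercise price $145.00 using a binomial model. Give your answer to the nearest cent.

Risk-neutral probability p = (e^0.05 − 0.85)/(1.2 − 0.85) = 0.2013/0.3500 = 0.5751
Terminal stock prices: S_uu = 201.6, S_ud = 142.8, S_dd = 101.1
Terminal payoffs (K − S): max(-56.6, 0) = 0, max(2.2, 0) = 2.2, max(43.85, 0) = 43.85
Node u (S = 168): continuation = e^(−0.05)·[0.5751·0.0000 + 0.4249·2.2000] = 0.8893; exercise value = 0.0000 ≤ continuation, so V_u = 0.8893
Node d (S = 119): continuation = e^(−0.05)·[0.5751·2.2000 + 0.4249·43.8500] = 18.9283; exercise value = 26.0000 > continuation, so V_d = 26.0000 (exercise)
Node 0 (S = 140): continuation = e^(−0.05)·[0.5751·0.8893 + 0.4249·26.0000] = 10.9960; exercise value = 5.0000 ≤ continuation, so V_0 = 10.9960

$11.00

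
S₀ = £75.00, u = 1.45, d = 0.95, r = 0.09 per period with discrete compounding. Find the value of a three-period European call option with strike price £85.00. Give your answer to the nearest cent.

Risk-neutral probability p = (1 + 0.09 − 0.95)/(1.45 − 0.95) = 0.1400/0.5000 = 0.2800
Terminal stock prices: S_uuu = 228.6, S_uud = 149.8, S_udd = 98.15, S_ddd = 64.3
Terminal payoffs (S − K): max(143.6, 0) = 143.6, max(64.8, 0) = 64.8, max(13.15, 0) = 13.15, max(-20.7, 0) = 0
Node uu (S = 157.7): V_uu = 1/1.09·[0.2800·143.6469 + 0.7200·64.8031] = 79.7058
Node ud (S = 103.3): V_ud = 1/1.09·[0.2800·64.8031 + 0.7200·13.1469] = 25.3308
Node dd (S = 67.69): V_dd = 1/1.09·[0.2800·13.1469 + 0.7200·0.0000] = 3.3772
Node u (S = 108.8): V_u = 1/1.09·[0.2800·79.7058 + 0.7200·25.3308] = 37.2072
Node d (S = 71.25): V_d = 1/1.09·[0.2800·25.3308 + 0.7200·3.3772] = 8.7378
Node 0 (S = 75): V_0 = 1/1.09·[0.2800·37.2072 + 0.7200·8.7378] = 15.3296

£15.33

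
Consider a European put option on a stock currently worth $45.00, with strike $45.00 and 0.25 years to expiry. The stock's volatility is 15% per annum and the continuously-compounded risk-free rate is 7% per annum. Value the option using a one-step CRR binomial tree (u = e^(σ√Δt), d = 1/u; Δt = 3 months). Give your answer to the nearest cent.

$1.28

CRR parameters: u = e^(σ√Δt) = e^(0.15·√0.25) = 1.0779, d = 1/u = 0.9277
Per-period rate: rΔt = 0.07·0.25 = 0.0175, so R = e^0.0175 = 1.0177
Risk-neutral probability p = (e^0.0175 − 0.9277)/(1.0779 − 0.9277) = 0.0899/0.1501 = 0.5988
Terminal stock prices: S_u = 48.5, S_d = 41.75
Terminal payoffs (K − S): max(-3.505, 0) = 0, max(3.252, 0) = 3.252
Node 0 (S = 45): V_0 = e^(−0.0175)·[0.5988·0.0000 + 0.4012·3.2515] = 1.2818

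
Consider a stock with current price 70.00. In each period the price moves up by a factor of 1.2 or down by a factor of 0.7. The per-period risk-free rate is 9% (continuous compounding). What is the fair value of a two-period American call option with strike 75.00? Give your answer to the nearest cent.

13.39

Risk-neutral probability p = (e^0.09 − 0.7)/(1.2 − 0.7) = 0.3942/0.5000 = 0.7883
Terminal stock prices: S_uu = 100.8, S_ud = 58.8, S_dd = 34.3
Terminal payoffs (S − K): max(25.8, 0) = 25.8, max(-16.2, 0) = 0, max(-40.7, 0) = 0
Node u (S = 84): continuation = e^(−0.09)·[0.7883·25.8000 + 0.2117·0.0000] = 18.5888; exercise value = 9.0000 ≤ continuation, so V_u = 18.5888
Node d (S = 49): continuation = e^(−0.09)·[0.7883·0.0000 + 0.2117·0.0000] = 0.0000; exercise value = 0.0000 ≤ continuation, so V_d = 0.0000
Node 0 (S = 70): continuation = e^(−0.09)·[0.7883·18.5888 + 0.2117·0.0000] = 13.3932; exercise value = 0.0000 ≤ continuation, so V_0 = 13.3932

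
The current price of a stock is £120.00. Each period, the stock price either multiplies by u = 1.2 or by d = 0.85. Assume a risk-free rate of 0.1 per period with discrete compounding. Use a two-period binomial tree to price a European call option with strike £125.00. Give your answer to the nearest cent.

£20.16

Risk-neutral probability p = (1 + 0.1 − 0.85)/(1.2 − 0.85) = 0.2500/0.3500 = 0.7143
Terminal stock prices: S_uu = 172.8, S_ud = 122.4, S_dd = 86.7
Terminal payoffs (S − K): max(47.8, 0) = 47.8, max(-2.6, 0) = 0, max(-38.3, 0) = 0
Node u (S = 144): V_u = 1/1.1·[0.7143·47.8000 + 0.2857·0.0000] = 31.0390
Node d (S = 102): V_d = 1/1.1·[0.7143·0.0000 + 0.2857·0.0000] = 0.0000
Node 0 (S = 120): V_0 = 1/1.1·[0.7143·31.0390 + 0.2857·0.0000] = 20.1552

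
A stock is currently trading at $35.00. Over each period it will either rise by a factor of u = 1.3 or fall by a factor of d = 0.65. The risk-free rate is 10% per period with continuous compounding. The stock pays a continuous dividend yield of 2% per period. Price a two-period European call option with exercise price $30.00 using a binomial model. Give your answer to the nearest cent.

$10.60

Per-period risk-free factor R = e^0.1 = 1.1052; dividend-adjusted growth = e^(0.1−0.02) = 1.0833.
Risk-neutral probability p = (1.0833 − 0.65)/(1.3 − 0.65) = 0.4333/0.6500 = 0.6666
Terminal stock prices: S_uu = 59.15, S_ud = 29.57, S_dd = 14.79
Terminal payoffs (S − K): max(29.15, 0) = 29.15, max(-0.425, 0) = 0, max(-15.21, 0) = 0
Node u (S = 45.5): V_u = e^(−0.1)·[0.6666·29.1500 + 0.3334·0.0000] = 17.5821
Node d (S = 22.75): V_d = e^(−0.1)·[0.6666·0.0000 + 0.3334·0.0000] = 0.0000
Node 0 (S = 35): V_0 = e^(−0.1)·[0.6666·17.5821 + 0.3334·0.0000] = 10.6048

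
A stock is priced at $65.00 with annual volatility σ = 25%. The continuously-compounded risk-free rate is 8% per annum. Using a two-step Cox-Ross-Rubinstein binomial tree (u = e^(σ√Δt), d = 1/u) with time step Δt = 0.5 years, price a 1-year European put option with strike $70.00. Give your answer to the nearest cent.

$6.40

CRR parameters: u = e^(σ√Δt) = e^(0.25·√0.5) = 1.1934, d = 1/u = 0.8380
Per-period rate: rΔt = 0.08·0.5 = 0.04, so R = e^0.04 = 1.0408
Risk-neutral probability p = (e^0.04 − 0.8380)/(1.1934 − 0.8380) = 0.2028/0.3554 = 0.5708
Terminal stock prices: S_uu = 92.57, S_ud = 65, S_dd = 45.64
Terminal payoffs (K − S): max(-22.57, 0) = 0, max(5, 0) = 5, max(24.36, 0) = 24.36
Node u (S = 77.57): V_u = e^(−0.04)·[0.5708·0.0000 + 0.4292·5.0000] = 2.0621
Node d (S = 54.47): V_d = e^(−0.04)·[0.5708·5.0000 + 0.4292·24.3577] = 12.7874
Node 0 (S = 65): V_0 = e^(−0.04)·[0.5708·2.0621 + 0.4292·12.7874] = 6.4045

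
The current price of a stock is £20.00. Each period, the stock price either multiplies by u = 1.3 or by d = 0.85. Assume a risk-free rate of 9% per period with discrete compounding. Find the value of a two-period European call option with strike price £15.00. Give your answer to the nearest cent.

Risk-neutral probability p = (1 + 0.09 − 0.85)/(1.3 − 0.85) = 0.2400/0.4500 = 0.5333
Terminal stock prices: S_uu = 33.8, S_ud = 22.1, S_dd = 14.45
Terminal payoffs (S − K): max(18.8, 0) = 18.8, max(7.1, 0) = 7.1, max(-0.55, 0) = 0
Node u (S = 26): V_u = 1/1.09·[0.5333·18.8000 + 0.4667·7.1000] = 12.2385
Node d (S = 17): V_d = 1/1.09·[0.5333·7.1000 + 0.4667·0.0000] = 3.4740
Node 0 (S = 20): V_0 = 1/1.09·[0.5333·12.2385 + 0.4667·3.4740] = 7.4756

£7.48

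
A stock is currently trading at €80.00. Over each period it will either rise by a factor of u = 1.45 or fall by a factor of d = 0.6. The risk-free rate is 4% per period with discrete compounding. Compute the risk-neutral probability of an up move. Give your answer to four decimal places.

Risk-neutral probability p = (1 + 0.04 − 0.6)/(1.45 − 0.6) = 0.4400/0.8500 = 0.5176

p = 0.5176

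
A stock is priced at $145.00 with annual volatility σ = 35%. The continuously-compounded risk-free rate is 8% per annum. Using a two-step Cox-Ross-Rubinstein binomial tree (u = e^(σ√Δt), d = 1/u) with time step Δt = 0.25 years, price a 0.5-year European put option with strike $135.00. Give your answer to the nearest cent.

$7.45

CRR parameters: u = e^(σ√Δt) = e^(0.35·√0.25) = 1.1912, d = 1/u = 0.8395
Per-period rate: rΔt = 0.08·0.25 = 0.02, so R = e^0.02 = 1.0202
Risk-neutral probability p = (e^0.02 − 0.8395)/(1.1912 − 0.8395) = 0.1807/0.3518 = 0.5138
Terminal stock prices: S_uu = 205.8, S_ud = 145, S_dd = 102.2
Terminal payoffs (K − S): max(-70.76, 0) = 0, max(-10, 0) = 0, max(32.82, 0) = 32.82
Node u (S = 172.7): V_u = e^(−0.02)·[0.5138·0.0000 + 0.4862·0.0000] = 0.0000
Node d (S = 121.7): V_d = e^(−0.02)·[0.5138·0.0000 + 0.4862·32.8202] = 15.6417
Node 0 (S = 145): V_0 = e^(−0.02)·[0.5138·0.0000 + 0.4862·15.6417] = 7.4546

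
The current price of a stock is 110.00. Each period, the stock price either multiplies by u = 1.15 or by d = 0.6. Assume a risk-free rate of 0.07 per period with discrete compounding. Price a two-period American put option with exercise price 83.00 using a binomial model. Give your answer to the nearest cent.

3.08

Risk-neutral probability p = (1 + 0.07 − 0.6)/(1.15 − 0.6) = 0.4700/0.5500 = 0.8545
Terminal stock prices: S_uu = 145.5, S_ud = 75.9, S_dd = 39.6
Terminal payoffs (K − S): max(-62.47, 0) = 0, max(7.1, 0) = 7.1, max(43.4, 0) = 43.4
Node u (S = 126.5): continuation = 1/1.07·[0.8545·0.0000 + 0.1455·7.1000] = 0.9652; exercise value = 0.0000 ≤ continuation, so V_u = 0.9652
Node d (S = 66): continuation = 1/1.07·[0.8545·7.1000 + 0.1455·43.4000] = 11.5701; exercise value = 17.0000 > continuation, so V_d = 17.0000 (exercise)
Node 0 (S = 110): continuation = 1/1.07·[0.8545·0.9652 + 0.1455·17.0000] = 3.0818; exercise value = 0.0000 ≤ continuation, so V_0 = 3.0818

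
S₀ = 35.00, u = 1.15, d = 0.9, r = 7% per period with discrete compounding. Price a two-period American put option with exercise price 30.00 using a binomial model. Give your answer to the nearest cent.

Risk-neutral probability p = (1 + 0.07 − 0.9)/(1.15 − 0.9) = 0.1700/0.2500 = 0.6800
Terminal stock prices: S_uu = 46.29, S_ud = 36.23, S_dd = 28.35
Terminal payoffs (K − S): max(-16.29, 0) = 0, max(-6.225, 0) = 0, max(1.65, 0) = 1.65
Node u (S = 40.25): continuation = 1/1.07·[0.6800·0.0000 + 0.3200·0.0000] = 0.0000; exercise value = 0.0000 ≤ continuation, so V_u = 0.0000
Node d (S = 31.5): continuation = 1/1.07·[0.6800·0.0000 + 0.3200·1.6500] = 0.4935; exercise value = 0.0000 ≤ continuation, so V_d = 0.4935
Node 0 (S = 35): continuation = 1/1.07·[0.6800·0.0000 + 0.3200·0.4935] = 0.1476; exercise value = 0.0000 ≤ continuation, so V_0 = 0.1476

0.15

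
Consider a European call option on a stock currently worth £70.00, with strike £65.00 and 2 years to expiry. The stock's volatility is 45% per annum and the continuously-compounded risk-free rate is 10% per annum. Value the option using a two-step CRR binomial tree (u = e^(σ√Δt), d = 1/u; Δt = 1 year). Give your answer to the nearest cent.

£24.19

CRR parameters: u = e^(σ√Δt) = e^(0.45·√1) = 1.5683, d = 1/u = 0.6376
Per-period rate: rΔt = 0.1·1 = 0.1, so R = e^0.1 = 1.1052
Risk-neutral probability p = (e^0.1 − 0.6376)/(1.5683 − 0.6376) = 0.4675/0.9307 = 0.5024
Terminal stock prices: S_uu = 172.2, S_ud = 70, S_dd = 28.46
Terminal payoffs (S − K): max(107.2, 0) = 107.2, max(5, 0) = 5, max(-36.54, 0) = 0
Node u (S = 109.8): V_u = e^(−0.1)·[0.5024·107.1722 + 0.4976·5.0000] = 50.9674
Node d (S = 44.63): V_d = e^(−0.1)·[0.5024·5.0000 + 0.4976·0.0000] = 2.2728
Node 0 (S = 70): V_0 = e^(−0.1)·[0.5024·50.9674 + 0.4976·2.2728] = 24.1911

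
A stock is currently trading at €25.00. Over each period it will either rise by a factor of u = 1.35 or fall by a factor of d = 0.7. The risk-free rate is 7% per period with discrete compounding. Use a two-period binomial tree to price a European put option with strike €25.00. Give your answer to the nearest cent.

Risk-neutral probability p = (1 + 0.07 − 0.7)/(1.35 − 0.7) = 0.3700/0.6500 = 0.5692
Terminal stock prices: S_uu = 45.56, S_ud = 23.62, S_dd = 12.25
Terminal payoffs (K − S): max(-20.56, 0) = 0, max(1.375, 0) = 1.375, max(12.75, 0) = 12.75
Node u (S = 33.75): V_u = 1/1.07·[0.5692·0.0000 + 0.4308·1.3750] = 0.5536
Node d (S = 17.5): V_d = 1/1.07·[0.5692·1.3750 + 0.4308·12.7500] = 5.8645
Node 0 (S = 25): V_0 = 1/1.07·[0.5692·0.5536 + 0.4308·5.8645] = 2.6555

€2.66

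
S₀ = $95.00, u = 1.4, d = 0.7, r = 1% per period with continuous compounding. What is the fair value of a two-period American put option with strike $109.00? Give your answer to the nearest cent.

$27.29

Risk-neutral probability p = (e^0.01 − 0.7)/(1.4 − 0.7) = 0.3101/0.7000 = 0.4429
Terminal stock prices: S_uu = 186.2, S_ud = 93.1, S_dd = 46.55
Terminal payoffs (K − S): max(-77.2, 0) = 0, max(15.9, 0) = 15.9, max(62.45, 0) = 62.45
Node u (S = 133): continuation = e^(−0.01)·[0.4429·0.0000 + 0.5571·15.9000] = 8.7693; exercise value = 0.0000 ≤ continuation, so V_u = 8.7693
Node d (S = 66.5): continuation = e^(−0.01)·[0.4429·15.9000 + 0.5571·62.4500] = 41.4154; exercise value = 42.5000 > continuation, so V_d = 42.5000 (exercise)
Node 0 (S = 95): continuation = e^(−0.01)·[0.4429·8.7693 + 0.5571·42.5000] = 27.2855; exercise value = 14.0000 ≤ continuation, so V_0 = 27.2855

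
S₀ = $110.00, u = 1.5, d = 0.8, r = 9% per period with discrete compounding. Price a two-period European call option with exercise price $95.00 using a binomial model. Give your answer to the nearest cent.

Risk-neutral probability p = (1 + 0.09 − 0.8)/(1.5 − 0.8) = 0.2900/0.7000 = 0.4143
Terminal stock prices: S_uu = 247.5, S_ud = 132, S_dd = 70.4
Terminal payoffs (S − K): max(152.5, 0) = 152.5, max(37, 0) = 37, max(-24.6, 0) = 0
Node u (S = 165): V_u = 1/1.09·[0.4143·152.5000 + 0.5857·37.0000] = 77.8440
Node d (S = 88): V_d = 1/1.09·[0.4143·37.0000 + 0.5857·0.0000] = 14.0629
Node 0 (S = 110): V_0 = 1/1.09·[0.4143·77.8440 + 0.5857·14.0629] = 37.1436

$37.14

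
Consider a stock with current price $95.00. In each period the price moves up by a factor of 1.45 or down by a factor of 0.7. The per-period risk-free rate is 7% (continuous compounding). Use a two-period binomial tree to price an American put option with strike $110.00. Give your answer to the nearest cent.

$23.36

Risk-neutral probability p = (e^0.07 − 0.7)/(1.45 − 0.7) = 0.3725/0.7500 = 0.4967
Terminal stock prices: S_uu = 199.7, S_ud = 96.42, S_dd = 46.55
Terminal payoffs (K − S): max(-89.74, 0) = 0, max(13.58, 0) = 13.58, max(63.45, 0) = 63.45
Node u (S = 137.8): continuation = e^(−0.07)·[0.4967·0.0000 + 0.5033·13.5750] = 6.3707; exercise value = 0.0000 ≤ continuation, so V_u = 6.3707
Node d (S = 66.5): continuation = e^(−0.07)·[0.4967·13.5750 + 0.5033·63.4500] = 36.0633; exercise value = 43.5000 > continuation, so V_d = 43.5000 (exercise)
Node 0 (S = 95): continuation = e^(−0.07)·[0.4967·6.3707 + 0.5033·43.5000] = 23.3646; exercise value = 15.0000 ≤ continuation, so V_0 = 23.3646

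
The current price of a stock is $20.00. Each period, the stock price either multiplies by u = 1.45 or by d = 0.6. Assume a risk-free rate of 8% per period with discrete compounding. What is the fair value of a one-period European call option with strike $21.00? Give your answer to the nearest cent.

$4.18

Risk-neutral probability p = (1 + 0.08 − 0.6)/(1.45 − 0.6) = 0.4800/0.8500 = 0.5647
Terminal stock prices: S_u = 29, S_d = 12
Terminal payoffs (S − K): max(8, 0) = 8, max(-9, 0) = 0
Node 0 (S = 20): V_0 = 1/1.08·[0.5647·8.0000 + 0.4353·0.0000] = 4.1830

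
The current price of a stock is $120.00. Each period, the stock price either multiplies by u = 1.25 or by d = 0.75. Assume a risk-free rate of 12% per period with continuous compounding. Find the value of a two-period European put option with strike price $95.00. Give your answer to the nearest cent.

$1.30

Risk-neutral probability p = (e^0.12 − 0.75)/(1.25 − 0.75) = 0.3775/0.5000 = 0.7550
Terminal stock prices: S_uu = 187.5, S_ud = 112.5, S_dd = 67.5
Terminal payoffs (K − S): max(-92.5, 0) = 0, max(-17.5, 0) = 0, max(27.5, 0) = 27.5
Node u (S = 150): V_u = e^(−0.12)·[0.7550·0.0000 + 0.2450·0.0000] = 0.0000
Node d (S = 90): V_d = e^(−0.12)·[0.7550·0.0000 + 0.2450·27.5000] = 5.9758
Node 0 (S = 120): V_0 = e^(−0.12)·[0.7550·0.0000 + 0.2450·5.9758] = 1.2985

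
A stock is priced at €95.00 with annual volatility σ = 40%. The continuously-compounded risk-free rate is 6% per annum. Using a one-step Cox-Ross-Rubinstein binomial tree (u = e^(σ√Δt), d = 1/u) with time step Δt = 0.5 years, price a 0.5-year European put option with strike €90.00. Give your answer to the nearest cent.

CRR parameters: u = e^(σ√Δt) = e^(0.4·√0.5) = 1.3269, d = 1/u = 0.7536
Per-period rate: rΔt = 0.06·0.5 = 0.03, so R = e^0.03 = 1.0305
Risk-neutral probability p = (e^0.03 − 0.7536)/(1.3269 − 0.7536) = 0.2768/0.5733 = 0.4829
Terminal stock prices: S_u = 126.1, S_d = 71.6
Terminal payoffs (K − S): max(-36.06, 0) = 0, max(18.4, 0) = 18.4
Node 0 (S = 95): V_0 = e^(−0.03)·[0.4829·0.0000 + 0.5171·18.4044] = 9.2359

€9.24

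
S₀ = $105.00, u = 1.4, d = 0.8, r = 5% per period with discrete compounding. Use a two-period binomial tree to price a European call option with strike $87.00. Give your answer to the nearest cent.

$32.20

Risk-neutral probability p = (1 + 0.05 − 0.8)/(1.4 − 0.8) = 0.2500/0.6000 = 0.4167
Terminal stock prices: S_uu = 205.8, S_ud = 117.6, S_dd = 67.2
Terminal payoffs (S − K): max(118.8, 0) = 118.8, max(30.6, 0) = 30.6, max(-19.8, 0) = 0
Node u (S = 147): V_u = 1/1.05·[0.4167·118.8000 + 0.5833·30.6000] = 64.1429
Node d (S = 84): V_d = 1/1.05·[0.4167·30.6000 + 0.5833·0.0000] = 12.1429
Node 0 (S = 105): V_0 = 1/1.05·[0.4167·64.1429 + 0.5833·12.1429] = 32.1995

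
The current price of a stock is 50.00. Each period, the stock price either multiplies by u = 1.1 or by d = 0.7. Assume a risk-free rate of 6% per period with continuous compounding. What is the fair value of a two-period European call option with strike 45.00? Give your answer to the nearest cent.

11.25

Risk-neutral probability p = (e^0.06 − 0.7)/(1.1 − 0.7) = 0.3618/0.4000 = 0.9046
Terminal stock prices: S_uu = 60.5, S_ud = 38.5, S_dd = 24.5
Terminal payoffs (S − K): max(15.5, 0) = 15.5, max(-6.5, 0) = 0, max(-20.5, 0) = 0
Node u (S = 55): V_u = e^(−0.06)·[0.9046·15.5000 + 0.0954·0.0000] = 13.2046
Node d (S = 35): V_d = e^(−0.06)·[0.9046·0.0000 + 0.0954·0.0000] = 0.0000
Node 0 (S = 50): V_0 = e^(−0.06)·[0.9046·13.2046 + 0.0954·0.0000] = 11.2492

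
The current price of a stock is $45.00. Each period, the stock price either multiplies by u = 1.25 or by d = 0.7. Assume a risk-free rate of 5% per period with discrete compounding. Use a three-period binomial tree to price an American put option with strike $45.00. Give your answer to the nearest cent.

$5.94

Risk-neutral probability p = (1 + 0.05 − 0.7)/(1.25 − 0.7) = 0.3500/0.5500 = 0.6364
Terminal stock prices: S_uuu = 87.89, S_uud = 49.22, S_udd = 27.56, S_ddd = 15.43
Terminal payoffs (K − S): max(-42.89, 0) = 0, max(-4.219, 0) = 0, max(17.44, 0) = 17.44, max(29.57, 0) = 29.57
Node uu (S = 70.31): continuation = 1/1.05·[0.6364·0.0000 + 0.3636·0.0000] = 0.0000; exercise value = 0.0000 ≤ continuation, so V_uu = 0.0000
Node ud (S = 39.38): continuation = 1/1.05·[0.6364·0.0000 + 0.3636·17.4375] = 6.0390; exercise value = 5.6250 ≤ continuation, so V_ud = 6.0390
Node dd (S = 22.05): continuation = 1/1.05·[0.6364·17.4375 + 0.3636·29.5650] = 20.8071; exercise value = 22.9500 > continuation, so V_dd = 22.9500 (exercise)
Node u (S = 56.25): continuation = 1/1.05·[0.6364·0.0000 + 0.3636·6.0390] = 2.0914; exercise value = 0.0000 ≤ continuation, so V_u = 2.0914
Node d (S = 31.5): continuation = 1/1.05·[0.6364·6.0390 + 0.3636·22.9500] = 11.6080; exercise value = 13.5000 > continuation, so V_d = 13.5000 (exercise)
Node 0 (S = 45): continuation = 1/1.05·[0.6364·2.0914 + 0.3636·13.5000] = 5.9428; exercise value = 0.0000 ≤ continuation, so V_0 = 5.9428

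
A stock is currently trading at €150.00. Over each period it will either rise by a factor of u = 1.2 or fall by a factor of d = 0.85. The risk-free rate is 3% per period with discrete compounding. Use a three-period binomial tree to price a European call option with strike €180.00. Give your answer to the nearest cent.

€11.13

Risk-neutral probability p = (1 + 0.03 − 0.85)/(1.2 − 0.85) = 0.1800/0.3500 = 0.5143
Terminal stock prices: S_uuu = 259.2, S_uud = 183.6, S_udd = 130, S_ddd = 92.12
Terminal payoffs (S − K): max(79.2, 0) = 79.2, max(3.6, 0) = 3.6, max(-49.95, 0) = 0, max(-87.88, 0) = 0
Node uu (S = 216): V_uu = 1/1.03·[0.5143·79.2000 + 0.4857·3.6000] = 41.2427
Node ud (S = 153): V_ud = 1/1.03·[0.5143·3.6000 + 0.4857·0.0000] = 1.7975
Node dd (S = 108.4): V_dd = 1/1.03·[0.5143·0.0000 + 0.4857·0.0000] = 0.0000
Node u (S = 180): V_u = 1/1.03·[0.5143·41.2427 + 0.4857·1.7975] = 21.4404
Node d (S = 127.5): V_d = 1/1.03·[0.5143·1.7975 + 0.4857·0.0000] = 0.8975
Node 0 (S = 150): V_0 = 1/1.03·[0.5143·21.4404 + 0.4857·0.8975] = 11.1286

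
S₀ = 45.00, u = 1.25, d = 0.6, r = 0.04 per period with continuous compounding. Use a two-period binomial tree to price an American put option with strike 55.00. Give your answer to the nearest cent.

Risk-neutral probability p = (e^0.04 − 0.6)/(1.25 − 0.6) = 0.4408/0.6500 = 0.6782
Terminal stock prices: S_uu = 70.31, S_ud = 33.75, S_dd = 16.2
Terminal payoffs (K − S): max(-15.31, 0) = 0, max(21.25, 0) = 21.25, max(38.8, 0) = 38.8
Node u (S = 56.25): continuation = e^(−0.04)·[0.6782·0.0000 + 0.3218·21.2500] = 6.5707; exercise value = 0.0000 ≤ continuation, so V_u = 6.5707
Node d (S = 27): continuation = e^(−0.04)·[0.6782·21.2500 + 0.3218·38.8000] = 25.8434; exercise value = 28.0000 > continuation, so V_d = 28.0000 (exercise)
Node 0 (S = 45): continuation = e^(−0.04)·[0.6782·6.5707 + 0.3218·28.0000] = 12.9392; exercise value = 10.0000 ≤ continuation, so V_0 = 12.9392

12.94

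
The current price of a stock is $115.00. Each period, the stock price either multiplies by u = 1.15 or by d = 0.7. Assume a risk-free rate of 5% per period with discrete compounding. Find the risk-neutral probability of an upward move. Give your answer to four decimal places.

p = 0.7778

Risk-neutral probability p = (1 + 0.05 − 0.7)/(1.15 − 0.7) = 0.3500/0.4500 = 0.7778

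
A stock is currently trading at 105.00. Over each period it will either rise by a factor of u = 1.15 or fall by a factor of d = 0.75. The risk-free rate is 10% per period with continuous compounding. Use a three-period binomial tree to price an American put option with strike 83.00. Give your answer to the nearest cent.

Risk-neutral probability p = (e^0.1 − 0.75)/(1.15 − 0.75) = 0.3552/0.4000 = 0.8879
Terminal stock prices: S_uuu = 159.7, S_uud = 104.1, S_udd = 67.92, S_ddd = 44.3
Terminal payoffs (K − S): max(-76.69, 0) = 0, max(-21.15, 0) = 0, max(15.08, 0) = 15.08, max(38.7, 0) = 38.7
Node uu (S = 138.9): continuation = e^(−0.1)·[0.8879·0.0000 + 0.1121·0.0000] = 0.0000; exercise value = 0.0000 ≤ continuation, so V_uu = 0.0000
Node ud (S = 90.56): continuation = e^(−0.1)·[0.8879·0.0000 + 0.1121·15.0781] = 1.5290; exercise value = 0.0000 ≤ continuation, so V_ud = 1.5290
Node dd (S = 59.06): continuation = e^(−0.1)·[0.8879·15.0781 + 0.1121·38.7031] = 16.0390; exercise value = 23.9375 > continuation, so V_dd = 23.9375 (exercise)
Node u (S = 120.7): continuation = e^(−0.1)·[0.8879·0.0000 + 0.1121·1.5290] = 0.1551; exercise value = 0.0000 ≤ continuation, so V_u = 0.1551
Node d (S = 78.75): continuation = e^(−0.1)·[0.8879·1.5290 + 0.1121·23.9375] = 3.6559; exercise value = 4.2500 > continuation, so V_d = 4.2500 (exercise)
Node 0 (S = 105): continuation = e^(−0.1)·[0.8879·0.1551 + 0.1121·4.2500] = 0.5556; exercise value = 0.0000 ≤ continuation, so V_0 = 0.5556

0.56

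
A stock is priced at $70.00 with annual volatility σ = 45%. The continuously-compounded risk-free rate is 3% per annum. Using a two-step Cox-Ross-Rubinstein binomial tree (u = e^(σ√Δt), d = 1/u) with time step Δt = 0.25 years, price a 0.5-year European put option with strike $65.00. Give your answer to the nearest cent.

CRR parameters: u = e^(σ√Δt) = e^(0.45·√0.25) = 1.2523, d = 1/u = 0.7985
Per-period rate: rΔt = 0.03·0.25 = 0.0075, so R = e^0.0075 = 1.0075
Risk-neutral probability p = (e^0.0075 − 0.7985)/(1.2523 − 0.7985) = 0.2090/0.4538 = 0.4606
Terminal stock prices: S_uu = 109.8, S_ud = 70, S_dd = 44.63
Terminal payoffs (K − S): max(-44.78, 0) = 0, max(-5, 0) = 0, max(20.37, 0) = 20.37
Node u (S = 87.66): V_u = e^(−0.0075)·[0.4606·0.0000 + 0.5394·0.0000] = 0.0000
Node d (S = 55.9): V_d = e^(−0.0075)·[0.4606·0.0000 + 0.5394·20.3660] = 10.9039
Node 0 (S = 70): V_0 = e^(−0.0075)·[0.4606·0.0000 + 0.5394·10.9039] = 5.8379

$5.84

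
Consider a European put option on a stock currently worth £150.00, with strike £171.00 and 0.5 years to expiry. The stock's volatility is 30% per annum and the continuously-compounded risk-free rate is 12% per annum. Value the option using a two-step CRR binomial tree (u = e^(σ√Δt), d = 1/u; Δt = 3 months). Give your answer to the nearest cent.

CRR parameters: u = e^(σ√Δt) = e^(0.3·√0.25) = 1.1618, d = 1/u = 0.8607
Per-period rate: rΔt = 0.12·0.25 = 0.03, so R = e^0.03 = 1.0305
Risk-neutral probability p = (e^0.03 − 0.8607)/(1.1618 − 0.8607) = 0.1697/0.3011 = 0.5637
Terminal stock prices: S_uu = 202.5, S_ud = 150, S_dd = 111.1
Terminal payoffs (K − S): max(-31.48, 0) = 0, max(21, 0) = 21, max(59.88, 0) = 59.88
Node u (S = 174.3): V_u = e^(−0.03)·[0.5637·0.0000 + 0.4363·21.0000] = 8.8914
Node d (S = 129.1): V_d = e^(−0.03)·[0.5637·21.0000 + 0.4363·59.8773] = 36.8400
Node 0 (S = 150): V_0 = e^(−0.03)·[0.5637·8.8914 + 0.4363·36.8400] = 20.4621

£20.46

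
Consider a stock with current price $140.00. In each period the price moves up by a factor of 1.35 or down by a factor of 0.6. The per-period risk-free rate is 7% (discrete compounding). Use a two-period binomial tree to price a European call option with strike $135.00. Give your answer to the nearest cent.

Risk-neutral probability p = (1 + 0.07 − 0.6)/(1.35 − 0.6) = 0.4700/0.7500 = 0.6267
Terminal stock prices: S_uu = 255.2, S_ud = 113.4, S_dd = 50.4
Terminal payoffs (S − K): max(120.2, 0) = 120.2, max(-21.6, 0) = 0, max(-84.6, 0) = 0
Node u (S = 189): V_u = 1/1.07·[0.6267·120.1500 + 0.3733·0.0000] = 70.3682
Node d (S = 84): V_d = 1/1.07·[0.6267·0.0000 + 0.3733·0.0000] = 0.0000
Node 0 (S = 140): V_0 = 1/1.07·[0.6267·70.3682 + 0.3733·0.0000] = 41.2125

$41.21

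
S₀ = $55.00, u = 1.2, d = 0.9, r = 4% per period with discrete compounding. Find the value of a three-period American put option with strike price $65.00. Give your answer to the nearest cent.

$10.00

Risk-neutral probability p = (1 + 0.04 − 0.9)/(1.2 − 0.9) = 0.1400/0.3000 = 0.4667
Terminal stock prices: S_uuu = 95.04, S_uud = 71.28, S_udd = 53.46, S_ddd = 40.1
Terminal payoffs (K − S): max(-30.04, 0) = 0, max(-6.28, 0) = 0, max(11.54, 0) = 11.54, max(24.9, 0) = 24.9
Node uu (S = 79.2): continuation = 1/1.04·[0.4667·0.0000 + 0.5333·0.0000] = 0.0000; exercise value = 0.0000 ≤ continuation, so V_uu = 0.0000
Node ud (S = 59.4): continuation = 1/1.04·[0.4667·0.0000 + 0.5333·11.5400] = 5.9179; exercise value = 5.6000 ≤ continuation, so V_ud = 5.9179
Node dd (S = 44.55): continuation = 1/1.04·[0.4667·11.5400 + 0.5333·24.9050] = 17.9500; exercise value = 20.4500 > continuation, so V_dd = 20.4500 (exercise)
Node u (S = 66): continuation = 1/1.04·[0.4667·0.0000 + 0.5333·5.9179] = 3.0348; exercise value = 0.0000 ≤ continuation, so V_u = 3.0348
Node d (S = 49.5): continuation = 1/1.04·[0.4667·5.9179 + 0.5333·20.4500] = 13.1427; exercise value = 15.5000 > continuation, so V_d = 15.5000 (exercise)
Node 0 (S = 55): continuation = 1/1.04·[0.4667·3.0348 + 0.5333·15.5000] = 9.3105; exercise value = 10.0000 > continuation, so V_0 = 10.0000 (exercise)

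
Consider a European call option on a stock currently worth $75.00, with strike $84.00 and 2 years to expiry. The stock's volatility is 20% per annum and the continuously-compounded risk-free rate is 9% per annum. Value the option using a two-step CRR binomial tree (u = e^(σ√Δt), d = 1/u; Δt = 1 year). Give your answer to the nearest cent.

CRR parameters: u = e^(σ√Δt) = e^(0.2·√1) = 1.2214, d = 1/u = 0.8187
Per-period rate: rΔt = 0.09·1 = 0.09, so R = e^0.09 = 1.0942
Risk-neutral probability p = (e^0.09 − 0.8187)/(1.2214 − 0.8187) = 0.2754/0.4027 = 0.6840
Terminal stock prices: S_uu = 111.9, S_ud = 75, S_dd = 50.27
Terminal payoffs (S − K): max(27.89, 0) = 27.89, max(-9, 0) = 0, max(-33.73, 0) = 0
Node u (S = 91.61): V_u = e^(−0.09)·[0.6840·27.8869 + 0.3160·0.0000] = 17.4339
Node d (S = 61.4): V_d = e^(−0.09)·[0.6840·0.0000 + 0.3160·0.0000] = 0.0000
Node 0 (S = 75): V_0 = e^(−0.09)·[0.6840·17.4339 + 0.3160·0.0000] = 10.8991

$10.90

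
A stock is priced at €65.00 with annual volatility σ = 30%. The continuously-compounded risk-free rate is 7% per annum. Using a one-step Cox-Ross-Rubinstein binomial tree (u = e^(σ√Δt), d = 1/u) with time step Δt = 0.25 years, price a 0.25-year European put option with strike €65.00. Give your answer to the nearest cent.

CRR parameters: u = e^(σ√Δt) = e^(0.3·√0.25) = 1.1618, d = 1/u = 0.8607
Per-period rate: rΔt = 0.07·0.25 = 0.0175, so R = e^0.0175 = 1.0177
Risk-neutral probability p = (e^0.0175 − 0.8607)/(1.1618 − 0.8607) = 0.1569/0.3011 = 0.5212
Terminal stock prices: S_u = 75.52, S_d = 55.95
Terminal payoffs (K − S): max(-10.52, 0) = 0, max(9.054, 0) = 9.054
Node 0 (S = 65): V_0 = e^(−0.0175)·[0.5212·0.0000 + 0.4788·9.0540] = 4.2599

€4.26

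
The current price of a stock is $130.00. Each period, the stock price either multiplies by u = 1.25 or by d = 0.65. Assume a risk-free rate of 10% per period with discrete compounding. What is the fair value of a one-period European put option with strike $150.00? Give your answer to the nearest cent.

Risk-neutral probability p = (1 + 0.1 − 0.65)/(1.25 − 0.65) = 0.4500/0.6000 = 0.7500
Terminal stock prices: S_u = 162.5, S_d = 84.5
Terminal payoffs (K − S): max(-12.5, 0) = 0, max(65.5, 0) = 65.5
Node 0 (S = 130): V_0 = 1/1.1·[0.7500·0.0000 + 0.2500·65.5000] = 14.8864

$14.89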